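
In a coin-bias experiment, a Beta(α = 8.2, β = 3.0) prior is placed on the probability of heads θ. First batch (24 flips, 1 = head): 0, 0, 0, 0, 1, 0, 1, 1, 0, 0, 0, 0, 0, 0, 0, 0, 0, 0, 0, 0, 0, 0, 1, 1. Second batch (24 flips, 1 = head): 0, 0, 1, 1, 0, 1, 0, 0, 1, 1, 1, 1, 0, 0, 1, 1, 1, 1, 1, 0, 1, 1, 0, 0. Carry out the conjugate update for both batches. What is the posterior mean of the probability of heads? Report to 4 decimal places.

0.4595

The Beta prior is conjugate to a Binomial/Bernoulli likelihood; the update adds successes to α and failures to β.
After batch 1: Beta(8.2+5, 3.0+19) = Beta(13.2, 22.0).
After batch 2: Beta(13.2+14, 22.0+10) = Beta(27.2, 32.0).
Posterior mean = α/(α+β) = 27.2/59.2 = 0.4595.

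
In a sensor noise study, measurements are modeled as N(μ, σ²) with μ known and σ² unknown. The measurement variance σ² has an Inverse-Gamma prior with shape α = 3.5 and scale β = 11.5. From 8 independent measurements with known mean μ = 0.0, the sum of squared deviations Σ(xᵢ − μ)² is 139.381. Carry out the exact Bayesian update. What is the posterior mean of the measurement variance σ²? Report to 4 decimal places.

With known mean μ and an Inverse-Gamma(α, β) prior on σ², the Normal likelihood is conjugate: posterior is Inv-Gamma(α + n/2, β + Σ(xᵢ−μ)²/2).
Posterior: Inv-Gamma(3.5 + 8/2, 11.5 + 139.381/2) = Inv-Gamma(7.50, 81.1905).
E[σ²|data] = β/(α−1) = 81.1905/6.50 = 12.4908.

12.4908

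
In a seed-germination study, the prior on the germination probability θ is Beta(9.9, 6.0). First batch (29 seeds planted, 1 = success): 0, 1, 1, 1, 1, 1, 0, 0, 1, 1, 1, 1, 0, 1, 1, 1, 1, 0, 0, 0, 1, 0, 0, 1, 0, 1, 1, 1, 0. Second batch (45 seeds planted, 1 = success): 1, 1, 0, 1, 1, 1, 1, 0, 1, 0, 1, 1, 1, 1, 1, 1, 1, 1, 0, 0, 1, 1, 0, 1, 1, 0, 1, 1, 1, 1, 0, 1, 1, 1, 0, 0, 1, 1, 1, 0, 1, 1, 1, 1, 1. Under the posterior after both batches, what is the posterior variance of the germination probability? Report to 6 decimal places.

0.002359

The Beta prior is conjugate to a Binomial/Bernoulli likelihood; the update adds successes to α and failures to β.
After batch 1: Beta(9.9+18, 6.0+11) = Beta(27.9, 17.0).
After batch 2: Beta(27.9+34, 17.0+11) = Beta(61.9, 28.0).
Var = αβ/((α+β)²(α+β+1)) = 61.9·28.0/(89.9²·90.9) = 0.002359.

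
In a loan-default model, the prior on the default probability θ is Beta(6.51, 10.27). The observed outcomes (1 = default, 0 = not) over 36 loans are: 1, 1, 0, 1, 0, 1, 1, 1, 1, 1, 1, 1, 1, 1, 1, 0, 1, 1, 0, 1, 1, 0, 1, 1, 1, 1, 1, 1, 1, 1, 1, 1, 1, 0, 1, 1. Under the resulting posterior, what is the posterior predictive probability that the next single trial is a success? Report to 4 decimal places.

The Beta prior is conjugate to a Binomial/Bernoulli likelihood; the update adds successes to α and failures to β.
Posterior: Beta(α+k, β+n−k) = Beta(6.51+30, 10.27+6) = Beta(36.51, 16.27).
For a single future Bernoulli trial, P(success | data) = α/(α+β) = 0.6917.

0.6917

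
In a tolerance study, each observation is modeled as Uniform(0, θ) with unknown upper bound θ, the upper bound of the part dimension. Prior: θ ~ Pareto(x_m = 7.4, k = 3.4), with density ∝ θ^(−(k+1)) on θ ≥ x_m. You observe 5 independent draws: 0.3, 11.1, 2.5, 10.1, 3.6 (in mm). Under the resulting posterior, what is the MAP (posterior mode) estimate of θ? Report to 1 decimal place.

A Pareto(scale x_m, shape k) prior on the upper bound θ of Uniform(0, θ) is conjugate: posterior is Pareto(max(x_m, max xᵢ), k + n).
Sample maximum = 11.1; prior scale x_m = 7.4 → posterior scale = max = 11.1.
Posterior shape = 3.4 + 5 = 8.4.
The Pareto density is decreasing on [x_m, ∞), so the mode is x_m = 11.1.

11.1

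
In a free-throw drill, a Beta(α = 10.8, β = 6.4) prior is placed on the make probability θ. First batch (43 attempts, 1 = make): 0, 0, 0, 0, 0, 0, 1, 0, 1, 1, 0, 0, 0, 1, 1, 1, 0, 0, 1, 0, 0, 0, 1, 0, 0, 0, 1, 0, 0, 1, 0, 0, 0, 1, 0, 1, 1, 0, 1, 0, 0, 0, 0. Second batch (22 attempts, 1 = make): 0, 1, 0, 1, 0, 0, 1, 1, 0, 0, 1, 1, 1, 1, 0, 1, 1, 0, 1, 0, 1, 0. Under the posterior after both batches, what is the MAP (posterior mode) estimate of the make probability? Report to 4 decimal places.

0.4464

The Beta prior is conjugate to a Binomial/Bernoulli likelihood; the update adds successes to α and failures to β.
After batch 1: Beta(10.8+14, 6.4+29) = Beta(24.8, 35.4).
After batch 2: Beta(24.8+12, 35.4+10) = Beta(36.8, 45.4).
Mode of Beta(a,b) for a,b>1 is (a−1)/(a+b−2) = 35.8/80.2 = 0.4464.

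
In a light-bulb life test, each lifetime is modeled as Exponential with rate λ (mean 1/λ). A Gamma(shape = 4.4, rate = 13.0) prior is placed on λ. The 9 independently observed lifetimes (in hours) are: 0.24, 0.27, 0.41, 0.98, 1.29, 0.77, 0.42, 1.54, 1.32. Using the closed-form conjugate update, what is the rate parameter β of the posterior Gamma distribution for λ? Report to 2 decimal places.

20.24

With a Gamma(shape α, rate β) prior on the exponential rate λ, the posterior after n observations with total T = Σxᵢ is Gamma(α+n, β+T).
Sum of observations T = 7.24 hours; n = 9.
Posterior: Gamma(4.4+9, 13.0+7.24) = Gamma(13.4, 20.24).
Posterior β = 20.24.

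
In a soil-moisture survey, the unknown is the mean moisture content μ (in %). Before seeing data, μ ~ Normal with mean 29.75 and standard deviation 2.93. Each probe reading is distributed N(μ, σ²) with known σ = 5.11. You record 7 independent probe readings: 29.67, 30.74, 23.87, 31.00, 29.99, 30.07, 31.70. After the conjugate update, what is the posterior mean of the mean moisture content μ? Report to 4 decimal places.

For Normal data with known variance σ², a Normal(μ₀, σ₀²) prior on μ is conjugate. Posterior precision = 1/σ₀² + n/σ²; posterior mean is the precision-weighted average of μ₀ and x̄.
Σxᵢ = 29.67 + 30.74 + 23.87 + 31.00 + 29.99 + 30.07 + 31.70 = 207.04, so n·x̄ = 207.04.
σ₀² = 2.93² = 8.5849, σ² = 5.11² = 26.1121; σ² + n·σ₀² = 26.1121 + 7·8.5849 = 86.2064.
Posterior mean = (μ₀/σ₀² + n·x̄/σ²)/(1/σ₀² + n/σ²) = (σ²·μ₀ + σ₀²·n·x̄)/(σ² + n·σ₀²) = (26.1121·29.75 + 8.5849·207.04)/86.2064 = 2554.252671/86.2064 = 29.6295.

29.6295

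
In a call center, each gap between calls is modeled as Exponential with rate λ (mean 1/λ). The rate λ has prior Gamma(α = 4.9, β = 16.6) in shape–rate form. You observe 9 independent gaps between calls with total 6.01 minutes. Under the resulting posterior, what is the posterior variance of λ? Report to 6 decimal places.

0.027190

With a Gamma(shape α, rate β) prior on the exponential rate λ, the posterior after n observations with total T = Σxᵢ is Gamma(α+n, β+T).
Posterior: Gamma(4.9+9, 16.6+6.01) = Gamma(13.9, 22.61).
Var = α/β² = 0.027190.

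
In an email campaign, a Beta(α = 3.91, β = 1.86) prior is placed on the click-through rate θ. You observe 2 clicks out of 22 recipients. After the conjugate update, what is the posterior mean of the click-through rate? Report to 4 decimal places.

The Beta prior is conjugate to a Binomial/Bernoulli likelihood; the update adds successes to α and failures to β.
Posterior: Beta(α+k, β+n−k) = Beta(3.91+2, 1.86+20) = Beta(5.91, 21.86).
Posterior mean = α/(α+β) = 5.91/27.77 = 0.2128.

0.2128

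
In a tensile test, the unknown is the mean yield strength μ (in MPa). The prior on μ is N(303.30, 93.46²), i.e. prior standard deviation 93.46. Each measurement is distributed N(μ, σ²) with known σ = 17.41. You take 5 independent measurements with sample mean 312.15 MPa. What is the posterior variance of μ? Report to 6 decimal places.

60.203790

For Normal data with known variance σ², a Normal(μ₀, σ₀²) prior on μ is conjugate. Posterior precision = 1/σ₀² + n/σ²; posterior mean is the precision-weighted average of μ₀ and x̄.
σ₀² = 93.46² = 8734.7716, σ² = 17.41² = 303.1081; σ² + n·σ₀² = 303.1081 + 5·8734.7716 = 43976.9661.
Posterior precision = 1/σ₀² + n/σ² = 1/8734.7716 + 5/303.1081 = (σ² + n·σ₀²)/(σ₀²σ²) = 43976.9661/(8734.7716·303.1081); posterior variance σₙ² = σ₀²σ²/(σ² + n·σ₀²) = 8734.7716·303.1081/43976.9661 = 60.203790.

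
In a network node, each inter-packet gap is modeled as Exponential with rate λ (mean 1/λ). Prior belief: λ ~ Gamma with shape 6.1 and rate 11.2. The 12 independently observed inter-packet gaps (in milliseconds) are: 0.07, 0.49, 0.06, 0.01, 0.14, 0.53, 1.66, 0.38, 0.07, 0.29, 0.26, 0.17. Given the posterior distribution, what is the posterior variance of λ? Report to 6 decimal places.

With a Gamma(shape α, rate β) prior on the exponential rate λ, the posterior after n observations with total T = Σxᵢ is Gamma(α+n, β+T).
Sum of observations T = 4.13 milliseconds; n = 12.
Posterior: Gamma(6.1+12, 11.2+4.13) = Gamma(18.1, 15.33).
Var = α/β² = 0.077018.

0.077018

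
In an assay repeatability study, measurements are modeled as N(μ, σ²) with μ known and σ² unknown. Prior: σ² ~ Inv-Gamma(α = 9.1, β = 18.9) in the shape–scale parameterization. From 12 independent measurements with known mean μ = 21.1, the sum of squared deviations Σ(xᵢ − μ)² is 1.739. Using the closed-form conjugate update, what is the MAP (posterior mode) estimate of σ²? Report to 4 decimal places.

With known mean μ and an Inverse-Gamma(α, β) prior on σ², the Normal likelihood is conjugate: posterior is Inv-Gamma(α + n/2, β + Σ(xᵢ−μ)²/2).
Posterior: Inv-Gamma(9.1 + 12/2, 18.9 + 1.739/2) = Inv-Gamma(15.10, 19.7695).
Mode = β/(α+1) = 19.7695/16.10 = 1.2279.

1.2279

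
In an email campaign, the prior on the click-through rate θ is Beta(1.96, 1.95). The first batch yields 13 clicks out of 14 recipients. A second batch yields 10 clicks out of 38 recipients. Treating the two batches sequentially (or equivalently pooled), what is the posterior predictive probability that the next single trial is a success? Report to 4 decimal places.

0.4464

The Beta prior is conjugate to a Binomial/Bernoulli likelihood; the update adds successes to α and failures to β.
After batch 1: Beta(1.96+13, 1.95+1) = Beta(14.96, 2.95).
After batch 2: Beta(14.96+10, 2.95+28) = Beta(24.96, 30.95).
For a single future Bernoulli trial, P(success | data) = α/(α+β) = 0.4464.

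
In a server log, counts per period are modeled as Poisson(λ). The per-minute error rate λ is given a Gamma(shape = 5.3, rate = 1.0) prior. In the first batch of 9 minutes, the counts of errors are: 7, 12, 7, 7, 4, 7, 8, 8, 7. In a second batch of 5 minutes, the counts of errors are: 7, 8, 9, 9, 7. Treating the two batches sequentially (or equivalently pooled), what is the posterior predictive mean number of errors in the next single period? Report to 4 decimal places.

With a Gamma(shape α, rate β) prior, the Poisson likelihood is conjugate: the posterior is Gamma(α + ΣXᵢ, β + n).
Batch 1: sum of counts S = 67 over n = 9 minutes.
After batch 1: Gamma(α+S, β+n) = Gamma(5.3+67, 1.0+9) = Gamma(72.3, 10.0).
Batch 2: sum of counts S = 40 over n = 5 minutes.
After batch 2: Gamma(α+S, β+n) = Gamma(72.3+40, 10.0+5) = Gamma(112.3, 15.0).
The predictive distribution for one future period is NegBinom with mean α/β = 7.4867.

7.4867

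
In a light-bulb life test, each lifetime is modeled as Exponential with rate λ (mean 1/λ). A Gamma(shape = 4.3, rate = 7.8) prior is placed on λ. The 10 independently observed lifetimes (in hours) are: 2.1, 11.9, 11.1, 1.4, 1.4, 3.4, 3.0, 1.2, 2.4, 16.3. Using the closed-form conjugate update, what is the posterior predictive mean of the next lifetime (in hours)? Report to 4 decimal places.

With a Gamma(shape α, rate β) prior on the exponential rate λ, the posterior after n observations with total T = Σxᵢ is Gamma(α+n, β+T).
Sum of observations T = 54.2 hours; n = 10.
Posterior: Gamma(4.3+10, 7.8+54.2) = Gamma(14.3, 62.0).
The predictive distribution for the next observation is Lomax; its mean is β/(α−1) = 62.0/13.3 = 4.6617.

4.6617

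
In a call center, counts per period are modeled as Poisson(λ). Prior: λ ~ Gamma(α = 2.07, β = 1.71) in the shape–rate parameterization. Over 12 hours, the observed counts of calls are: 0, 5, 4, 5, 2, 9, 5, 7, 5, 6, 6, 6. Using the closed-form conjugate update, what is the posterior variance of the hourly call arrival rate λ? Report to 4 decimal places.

0.3302

With a Gamma(shape α, rate β) prior, the Poisson likelihood is conjugate: the posterior is Gamma(α + ΣXᵢ, β + n).
Sum of counts S = 60 over n = 12 hours.
Posterior: Gamma(α+S, β+n) = Gamma(2.07+60, 1.71+12) = Gamma(62.07, 13.71).
Var = α/β² = 62.07/13.71² = 0.3302.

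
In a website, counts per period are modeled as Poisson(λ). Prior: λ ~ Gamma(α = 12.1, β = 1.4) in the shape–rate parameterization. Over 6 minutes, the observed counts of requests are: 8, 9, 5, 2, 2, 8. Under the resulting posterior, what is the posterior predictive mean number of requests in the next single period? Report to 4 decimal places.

6.2297

With a Gamma(shape α, rate β) prior, the Poisson likelihood is conjugate: the posterior is Gamma(α + ΣXᵢ, β + n).
Sum of counts S = 34 over n = 6 minutes.
Posterior: Gamma(α+S, β+n) = Gamma(12.1+34, 1.4+6) = Gamma(46.1, 7.4).
The predictive distribution for one future period is NegBinom with mean α/β = 6.2297.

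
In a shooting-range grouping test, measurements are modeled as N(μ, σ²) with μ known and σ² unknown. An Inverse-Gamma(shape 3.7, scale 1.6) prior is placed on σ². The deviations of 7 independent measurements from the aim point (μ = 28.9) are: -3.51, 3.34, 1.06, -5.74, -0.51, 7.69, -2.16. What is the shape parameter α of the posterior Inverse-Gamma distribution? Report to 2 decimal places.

With known mean μ and an Inverse-Gamma(α, β) prior on σ², the Normal likelihood is conjugate: posterior is Inv-Gamma(α + n/2, β + Σ(xᵢ−μ)²/2).
Σ(xᵢ−μ)² = (-3.51)² + (3.34)² + (1.06)² + (-5.74)² + (-0.51)² + (7.69)² + (-2.16)² = 121.6087.
Posterior: Inv-Gamma(3.7 + 7/2, 1.6 + 121.6087/2) = Inv-Gamma(7.20, 62.40435).
Posterior α = 7.20.

7.20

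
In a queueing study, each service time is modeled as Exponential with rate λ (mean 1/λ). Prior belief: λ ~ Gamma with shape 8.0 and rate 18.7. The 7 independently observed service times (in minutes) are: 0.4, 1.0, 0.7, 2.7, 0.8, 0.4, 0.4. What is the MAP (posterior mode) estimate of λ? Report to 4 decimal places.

With a Gamma(shape α, rate β) prior on the exponential rate λ, the posterior after n observations with total T = Σxᵢ is Gamma(α+n, β+T).
Sum of observations T = 6.4 minutes; n = 7.
Posterior: Gamma(8.0+7, 18.7+6.4) = Gamma(15.0, 25.1).
Mode = (α−1)/β = 0.5578.

0.5578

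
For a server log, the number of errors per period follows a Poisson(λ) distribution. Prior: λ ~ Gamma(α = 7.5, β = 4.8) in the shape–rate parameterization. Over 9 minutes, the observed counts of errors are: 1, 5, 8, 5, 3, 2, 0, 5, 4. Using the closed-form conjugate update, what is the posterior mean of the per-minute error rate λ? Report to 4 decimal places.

With a Gamma(shape α, rate β) prior, the Poisson likelihood is conjugate: the posterior is Gamma(α + ΣXᵢ, β + n).
Sum of counts S = 33 over n = 9 minutes.
Posterior: Gamma(α+S, β+n) = Gamma(7.5+33, 4.8+9) = Gamma(40.5, 13.8).
Posterior mean = α/β = 40.5/13.8 = 2.9348.

2.9348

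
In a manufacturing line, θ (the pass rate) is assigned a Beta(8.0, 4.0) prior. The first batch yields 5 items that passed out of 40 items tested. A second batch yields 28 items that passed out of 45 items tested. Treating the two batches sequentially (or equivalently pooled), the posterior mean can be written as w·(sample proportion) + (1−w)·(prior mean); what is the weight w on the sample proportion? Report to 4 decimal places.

0.8763

The Beta prior is conjugate to a Binomial/Bernoulli likelihood; the update adds successes to α and failures to β.
Total number of items tested: n = 40 + 45 = 85.
Posterior mean = (α₀+k)/(α₀+β₀+n) = [n/(α₀+β₀+n)]·(k/n) + [(α₀+β₀)/(α₀+β₀+n)]·α₀/(α₀+β₀), so only n and the prior enter the weight.
The weight on the data is w = n/(α₀+β₀+n) = 85/(8.0+4.0+85) = 85/97.0 = 0.8763.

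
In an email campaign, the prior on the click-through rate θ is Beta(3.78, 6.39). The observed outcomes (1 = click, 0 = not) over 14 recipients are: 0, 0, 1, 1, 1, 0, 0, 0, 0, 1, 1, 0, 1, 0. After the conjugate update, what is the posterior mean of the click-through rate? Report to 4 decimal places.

The Beta prior is conjugate to a Binomial/Bernoulli likelihood; the update adds successes to α and failures to β.
Posterior: Beta(α+k, β+n−k) = Beta(3.78+6, 6.39+8) = Beta(9.78, 14.39).
Posterior mean = α/(α+β) = 9.78/24.17 = 0.4046.

0.4046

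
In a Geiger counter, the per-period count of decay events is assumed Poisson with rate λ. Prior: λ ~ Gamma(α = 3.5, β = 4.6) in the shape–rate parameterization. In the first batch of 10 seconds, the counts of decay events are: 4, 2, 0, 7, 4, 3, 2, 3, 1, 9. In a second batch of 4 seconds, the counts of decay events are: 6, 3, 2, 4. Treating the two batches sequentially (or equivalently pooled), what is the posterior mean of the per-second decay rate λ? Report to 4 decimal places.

2.8763

With a Gamma(shape α, rate β) prior, the Poisson likelihood is conjugate: the posterior is Gamma(α + ΣXᵢ, β + n).
Batch 1: sum of counts S = 35 over n = 10 seconds.
After batch 1: Gamma(α+S, β+n) = Gamma(3.5+35, 4.6+10) = Gamma(38.5, 14.6).
Batch 2: sum of counts S = 15 over n = 4 seconds.
After batch 2: Gamma(α+S, β+n) = Gamma(38.5+15, 14.6+4) = Gamma(53.5, 18.6).
Posterior mean = α/β = 53.5/18.6 = 2.8763.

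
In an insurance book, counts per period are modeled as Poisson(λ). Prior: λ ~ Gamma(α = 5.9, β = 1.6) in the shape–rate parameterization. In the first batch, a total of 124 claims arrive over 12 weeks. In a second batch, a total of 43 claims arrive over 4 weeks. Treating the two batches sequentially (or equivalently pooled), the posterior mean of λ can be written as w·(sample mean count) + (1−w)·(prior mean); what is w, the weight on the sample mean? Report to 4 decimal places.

With a Gamma(shape α, rate β) prior, the Poisson likelihood is conjugate: the posterior is Gamma(α + ΣXᵢ, β + n).
Total number of weeks: n = 12 + 4 = 16.
Posterior mean = (α₀+S)/(β₀+n) = [n/(β₀+n)]·(S/n) + [β₀/(β₀+n)]·(α₀/β₀), so only n and β₀ enter the weight.
Weight on data w = n/(β₀+n) = 16/(1.6+16) = 16/17.6 = 0.9091.

0.9091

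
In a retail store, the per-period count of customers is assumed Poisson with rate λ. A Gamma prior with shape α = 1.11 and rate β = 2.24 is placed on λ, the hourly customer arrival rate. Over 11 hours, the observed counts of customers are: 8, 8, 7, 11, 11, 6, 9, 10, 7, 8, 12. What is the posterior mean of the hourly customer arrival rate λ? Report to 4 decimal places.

With a Gamma(shape α, rate β) prior, the Poisson likelihood is conjugate: the posterior is Gamma(α + ΣXᵢ, β + n).
Sum of counts S = 97 over n = 11 hours.
Posterior: Gamma(α+S, β+n) = Gamma(1.11+97, 2.24+11) = Gamma(98.11, 13.24).
Posterior mean = α/β = 98.11/13.24 = 7.4101.

7.4101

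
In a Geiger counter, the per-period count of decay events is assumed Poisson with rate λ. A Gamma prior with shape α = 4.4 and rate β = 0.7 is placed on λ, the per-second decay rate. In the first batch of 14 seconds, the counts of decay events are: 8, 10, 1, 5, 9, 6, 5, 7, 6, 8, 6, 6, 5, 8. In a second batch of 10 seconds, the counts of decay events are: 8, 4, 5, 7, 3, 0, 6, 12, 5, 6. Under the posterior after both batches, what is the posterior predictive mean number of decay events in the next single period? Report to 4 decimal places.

With a Gamma(shape α, rate β) prior, the Poisson likelihood is conjugate: the posterior is Gamma(α + ΣXᵢ, β + n).
Batch 1: sum of counts S = 90 over n = 14 seconds.
After batch 1: Gamma(α+S, β+n) = Gamma(4.4+90, 0.7+14) = Gamma(94.4, 14.7).
Batch 2: sum of counts S = 56 over n = 10 seconds.
After batch 2: Gamma(α+S, β+n) = Gamma(94.4+56, 14.7+10) = Gamma(150.4, 24.7).
The predictive distribution for one future period is NegBinom with mean α/β = 6.0891.

6.0891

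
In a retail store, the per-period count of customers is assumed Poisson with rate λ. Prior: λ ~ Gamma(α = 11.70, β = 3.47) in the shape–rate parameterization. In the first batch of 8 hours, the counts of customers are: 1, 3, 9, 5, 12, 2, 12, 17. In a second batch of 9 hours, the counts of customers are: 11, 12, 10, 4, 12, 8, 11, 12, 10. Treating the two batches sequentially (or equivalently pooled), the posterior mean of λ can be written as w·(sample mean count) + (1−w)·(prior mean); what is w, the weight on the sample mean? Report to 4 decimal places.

0.8305

With a Gamma(shape α, rate β) prior, the Poisson likelihood is conjugate: the posterior is Gamma(α + ΣXᵢ, β + n).
Total number of hours: n = 8 + 9 = 17.
Posterior mean = (α₀+S)/(β₀+n) = [n/(β₀+n)]·(S/n) + [β₀/(β₀+n)]·(α₀/β₀), so only n and β₀ enter the weight.
Weight on data w = n/(β₀+n) = 17/(3.47+17) = 17/20.47 = 0.8305.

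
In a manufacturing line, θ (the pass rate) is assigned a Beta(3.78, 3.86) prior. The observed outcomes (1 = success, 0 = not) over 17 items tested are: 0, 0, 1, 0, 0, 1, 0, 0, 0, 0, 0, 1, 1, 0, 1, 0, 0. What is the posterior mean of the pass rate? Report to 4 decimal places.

0.3563

The Beta prior is conjugate to a Binomial/Bernoulli likelihood; the update adds successes to α and failures to β.
Posterior: Beta(α+k, β+n−k) = Beta(3.78+5, 3.86+12) = Beta(8.78, 15.86).
Posterior mean = α/(α+β) = 8.78/24.64 = 0.3563.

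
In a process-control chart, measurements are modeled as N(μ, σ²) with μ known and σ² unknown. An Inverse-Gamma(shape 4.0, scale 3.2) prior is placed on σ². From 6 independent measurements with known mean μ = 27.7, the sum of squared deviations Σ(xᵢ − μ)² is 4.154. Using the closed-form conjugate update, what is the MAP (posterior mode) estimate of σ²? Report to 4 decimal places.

0.6596

With known mean μ and an Inverse-Gamma(α, β) prior on σ², the Normal likelihood is conjugate: posterior is Inv-Gamma(α + n/2, β + Σ(xᵢ−μ)²/2).
Posterior: Inv-Gamma(4.0 + 6/2, 3.2 + 4.154/2) = Inv-Gamma(7.00, 5.2770).
Mode = β/(α+1) = 5.2770/8.00 = 0.6596.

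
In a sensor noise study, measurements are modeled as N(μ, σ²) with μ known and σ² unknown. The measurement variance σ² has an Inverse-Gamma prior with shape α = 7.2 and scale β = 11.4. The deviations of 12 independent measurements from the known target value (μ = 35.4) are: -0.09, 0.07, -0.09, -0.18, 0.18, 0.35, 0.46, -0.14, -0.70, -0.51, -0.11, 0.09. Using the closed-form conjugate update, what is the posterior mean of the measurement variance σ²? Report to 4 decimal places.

With known mean μ and an Inverse-Gamma(α, β) prior on σ², the Normal likelihood is conjugate: posterior is Inv-Gamma(α + n/2, β + Σ(xᵢ−μ)²/2).
Σ(xᵢ−μ)² = (-0.09)² + (0.07)² + (-0.09)² + (-0.18)² + (0.18)² + (0.35)² + (0.46)² + (-0.14)² + (-0.70)² + (-0.51)² + (-0.11)² + (0.09)² = 1.2099.
Posterior: Inv-Gamma(7.2 + 12/2, 11.4 + 1.2099/2) = Inv-Gamma(13.20, 12.00495).
E[σ²|data] = β/(α−1) = 12.00495/12.20 = 0.9840.

0.9840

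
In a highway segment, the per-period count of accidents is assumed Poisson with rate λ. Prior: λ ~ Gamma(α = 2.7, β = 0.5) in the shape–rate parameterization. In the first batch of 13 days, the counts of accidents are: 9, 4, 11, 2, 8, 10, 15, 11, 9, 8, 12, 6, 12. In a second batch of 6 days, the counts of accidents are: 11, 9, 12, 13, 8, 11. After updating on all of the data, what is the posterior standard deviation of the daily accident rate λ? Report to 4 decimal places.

0.6951

With a Gamma(shape α, rate β) prior, the Poisson likelihood is conjugate: the posterior is Gamma(α + ΣXᵢ, β + n).
Batch 1: sum of counts S = 117 over n = 13 days.
After batch 1: Gamma(α+S, β+n) = Gamma(2.7+117, 0.5+13) = Gamma(119.7, 13.5).
Batch 2: sum of counts S = 64 over n = 6 days.
After batch 2: Gamma(α+S, β+n) = Gamma(119.7+64, 13.5+6) = Gamma(183.7, 19.5).
SD = √α/β = √183.7/19.5 = 0.6951.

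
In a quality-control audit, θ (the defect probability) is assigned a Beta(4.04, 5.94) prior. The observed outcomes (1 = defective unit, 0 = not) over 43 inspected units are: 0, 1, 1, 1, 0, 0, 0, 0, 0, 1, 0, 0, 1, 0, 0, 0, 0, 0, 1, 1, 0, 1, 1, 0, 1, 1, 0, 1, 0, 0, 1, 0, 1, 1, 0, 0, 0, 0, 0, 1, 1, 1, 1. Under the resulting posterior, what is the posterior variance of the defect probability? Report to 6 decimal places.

0.004553

The Beta prior is conjugate to a Binomial/Bernoulli likelihood; the update adds successes to α and failures to β.
Posterior: Beta(α+k, β+n−k) = Beta(4.04+19, 5.94+24) = Beta(23.04, 29.94).
Var = αβ/((α+β)²(α+β+1)) = 23.04·29.94/(52.98²·53.98) = 0.004553.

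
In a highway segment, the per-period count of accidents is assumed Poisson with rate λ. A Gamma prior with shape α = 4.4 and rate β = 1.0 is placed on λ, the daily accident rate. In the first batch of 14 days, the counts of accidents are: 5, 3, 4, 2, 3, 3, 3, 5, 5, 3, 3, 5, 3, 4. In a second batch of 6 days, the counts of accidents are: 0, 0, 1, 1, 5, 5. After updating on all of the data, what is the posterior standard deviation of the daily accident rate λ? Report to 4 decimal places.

With a Gamma(shape α, rate β) prior, the Poisson likelihood is conjugate: the posterior is Gamma(α + ΣXᵢ, β + n).
Batch 1: sum of counts S = 51 over n = 14 days.
After batch 1: Gamma(α+S, β+n) = Gamma(4.4+51, 1.0+14) = Gamma(55.4, 15.0).
Batch 2: sum of counts S = 12 over n = 6 days.
After batch 2: Gamma(α+S, β+n) = Gamma(55.4+12, 15.0+6) = Gamma(67.4, 21.0).
SD = √α/β = √67.4/21.0 = 0.3909.

0.3909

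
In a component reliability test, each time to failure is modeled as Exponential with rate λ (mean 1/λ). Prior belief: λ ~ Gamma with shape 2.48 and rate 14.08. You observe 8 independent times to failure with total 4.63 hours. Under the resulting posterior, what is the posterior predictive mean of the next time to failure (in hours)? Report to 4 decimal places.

With a Gamma(shape α, rate β) prior on the exponential rate λ, the posterior after n observations with total T = Σxᵢ is Gamma(α+n, β+T).
Posterior: Gamma(2.48+8, 14.08+4.63) = Gamma(10.48, 18.71).
The predictive distribution for the next observation is Lomax; its mean is β/(α−1) = 18.71/9.48 = 1.9736.

1.9736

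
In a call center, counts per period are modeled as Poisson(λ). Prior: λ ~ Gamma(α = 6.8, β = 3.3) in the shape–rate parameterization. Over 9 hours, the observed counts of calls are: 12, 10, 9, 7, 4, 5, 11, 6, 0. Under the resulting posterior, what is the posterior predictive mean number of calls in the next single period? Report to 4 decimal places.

With a Gamma(shape α, rate β) prior, the Poisson likelihood is conjugate: the posterior is Gamma(α + ΣXᵢ, β + n).
Sum of counts S = 64 over n = 9 hours.
Posterior: Gamma(α+S, β+n) = Gamma(6.8+64, 3.3+9) = Gamma(70.8, 12.3).
The predictive distribution for one future period is NegBinom with mean α/β = 5.7561.

5.7561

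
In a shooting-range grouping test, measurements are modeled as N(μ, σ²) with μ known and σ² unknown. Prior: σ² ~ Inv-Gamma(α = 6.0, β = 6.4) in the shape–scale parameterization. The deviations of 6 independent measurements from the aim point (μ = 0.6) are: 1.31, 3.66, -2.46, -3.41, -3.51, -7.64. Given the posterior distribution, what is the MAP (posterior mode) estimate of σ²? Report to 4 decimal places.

5.8141

With known mean μ and an Inverse-Gamma(α, β) prior on σ², the Normal likelihood is conjugate: posterior is Inv-Gamma(α + n/2, β + Σ(xᵢ−μ)²/2).
Σ(xᵢ−μ)² = (1.31)² + (3.66)² + (-2.46)² + (-3.41)² + (-3.51)² + (-7.64)² = 103.4811.
Posterior: Inv-Gamma(6.0 + 6/2, 6.4 + 103.4811/2) = Inv-Gamma(9.00, 58.14055).
Mode = β/(α+1) = 58.14055/10.00 = 5.8141.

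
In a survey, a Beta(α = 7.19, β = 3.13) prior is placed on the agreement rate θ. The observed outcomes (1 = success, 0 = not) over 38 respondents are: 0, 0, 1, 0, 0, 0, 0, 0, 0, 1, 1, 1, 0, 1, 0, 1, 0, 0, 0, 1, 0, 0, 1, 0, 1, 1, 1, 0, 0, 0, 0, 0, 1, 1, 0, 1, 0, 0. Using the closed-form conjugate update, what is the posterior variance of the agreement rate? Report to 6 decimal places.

The Beta prior is conjugate to a Binomial/Bernoulli likelihood; the update adds successes to α and failures to β.
Posterior: Beta(α+k, β+n−k) = Beta(7.19+14, 3.13+24) = Beta(21.19, 27.13).
Var = αβ/((α+β)²(α+β+1)) = 21.19·27.13/(48.32²·49.32) = 0.004992.

0.004992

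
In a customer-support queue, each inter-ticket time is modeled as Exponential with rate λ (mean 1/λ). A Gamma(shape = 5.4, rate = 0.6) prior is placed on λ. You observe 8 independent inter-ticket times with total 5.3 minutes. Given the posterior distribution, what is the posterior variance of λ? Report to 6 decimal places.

0.384947

With a Gamma(shape α, rate β) prior on the exponential rate λ, the posterior after n observations with total T = Σxᵢ is Gamma(α+n, β+T).
Posterior: Gamma(5.4+8, 0.6+5.3) = Gamma(13.4, 5.9).
Var = α/β² = 0.384947.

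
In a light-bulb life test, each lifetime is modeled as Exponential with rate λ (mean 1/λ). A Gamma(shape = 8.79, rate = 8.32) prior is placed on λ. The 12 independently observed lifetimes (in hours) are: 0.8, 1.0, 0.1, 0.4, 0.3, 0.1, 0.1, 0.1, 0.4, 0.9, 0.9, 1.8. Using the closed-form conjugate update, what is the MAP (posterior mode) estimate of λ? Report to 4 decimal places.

1.3003

With a Gamma(shape α, rate β) prior on the exponential rate λ, the posterior after n observations with total T = Σxᵢ is Gamma(α+n, β+T).
Sum of observations T = 6.9 hours; n = 12.
Posterior: Gamma(8.79+12, 8.32+6.9) = Gamma(20.79, 15.22).
Mode = (α−1)/β = 1.3003.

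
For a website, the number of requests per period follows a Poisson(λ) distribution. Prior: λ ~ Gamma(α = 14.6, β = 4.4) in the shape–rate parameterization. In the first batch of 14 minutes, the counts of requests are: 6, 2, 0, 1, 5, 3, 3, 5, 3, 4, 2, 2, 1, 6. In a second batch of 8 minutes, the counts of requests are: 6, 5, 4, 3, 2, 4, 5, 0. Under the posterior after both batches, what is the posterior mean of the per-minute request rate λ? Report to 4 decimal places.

3.2803

With a Gamma(shape α, rate β) prior, the Poisson likelihood is conjugate: the posterior is Gamma(α + ΣXᵢ, β + n).
Batch 1: sum of counts S = 43 over n = 14 minutes.
After batch 1: Gamma(α+S, β+n) = Gamma(14.6+43, 4.4+14) = Gamma(57.6, 18.4).
Batch 2: sum of counts S = 29 over n = 8 minutes.
After batch 2: Gamma(α+S, β+n) = Gamma(57.6+29, 18.4+8) = Gamma(86.6, 26.4).
Posterior mean = α/β = 86.6/26.4 = 3.2803.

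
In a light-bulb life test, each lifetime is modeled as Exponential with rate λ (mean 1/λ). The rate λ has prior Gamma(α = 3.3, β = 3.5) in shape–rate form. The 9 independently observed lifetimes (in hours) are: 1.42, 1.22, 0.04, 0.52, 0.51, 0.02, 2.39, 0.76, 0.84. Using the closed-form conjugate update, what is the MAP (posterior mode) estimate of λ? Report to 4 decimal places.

With a Gamma(shape α, rate β) prior on the exponential rate λ, the posterior after n observations with total T = Σxᵢ is Gamma(α+n, β+T).
Sum of observations T = 7.72 hours; n = 9.
Posterior: Gamma(3.3+9, 3.5+7.72) = Gamma(12.3, 11.22).
Mode = (α−1)/β = 1.0071.

1.0071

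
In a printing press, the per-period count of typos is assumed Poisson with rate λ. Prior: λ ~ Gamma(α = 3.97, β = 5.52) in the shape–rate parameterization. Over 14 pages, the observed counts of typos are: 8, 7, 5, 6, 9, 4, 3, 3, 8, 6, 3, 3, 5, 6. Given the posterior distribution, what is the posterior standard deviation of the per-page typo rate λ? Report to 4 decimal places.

0.4581

With a Gamma(shape α, rate β) prior, the Poisson likelihood is conjugate: the posterior is Gamma(α + ΣXᵢ, β + n).
Sum of counts S = 76 over n = 14 pages.
Posterior: Gamma(α+S, β+n) = Gamma(3.97+76, 5.52+14) = Gamma(79.97, 19.52).
SD = √α/β = √79.97/19.52 = 0.4581.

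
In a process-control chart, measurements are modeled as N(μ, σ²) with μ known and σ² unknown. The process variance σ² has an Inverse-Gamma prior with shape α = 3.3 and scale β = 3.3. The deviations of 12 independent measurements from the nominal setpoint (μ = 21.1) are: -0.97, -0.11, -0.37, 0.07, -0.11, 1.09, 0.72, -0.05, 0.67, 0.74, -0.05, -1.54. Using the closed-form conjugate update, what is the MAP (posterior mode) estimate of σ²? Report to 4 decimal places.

0.6207

With known mean μ and an Inverse-Gamma(α, β) prior on σ², the Normal likelihood is conjugate: posterior is Inv-Gamma(α + n/2, β + Σ(xᵢ−μ)²/2).
Σ(xᵢ−μ)² = (-0.97)² + (-0.11)² + (-0.37)² + (0.07)² + (-0.11)² + (1.09)² + (0.72)² + (-0.05)² + (0.67)² + (0.74)² + (-0.05)² + (-1.54)² = 6.1865.
Posterior: Inv-Gamma(3.3 + 12/2, 3.3 + 6.1865/2) = Inv-Gamma(9.30, 6.39325).
Mode = β/(α+1) = 6.39325/10.30 = 0.6207.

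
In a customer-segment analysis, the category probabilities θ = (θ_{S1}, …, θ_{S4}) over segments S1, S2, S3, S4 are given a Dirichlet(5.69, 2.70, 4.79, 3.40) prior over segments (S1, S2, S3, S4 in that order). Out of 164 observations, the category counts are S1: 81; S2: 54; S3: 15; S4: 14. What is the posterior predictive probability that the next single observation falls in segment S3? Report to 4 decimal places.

0.1096

The Dirichlet prior is conjugate to the Multinomial likelihood: each posterior αⱼ = prior αⱼ + observed count nⱼ.
Posterior concentration: (86.69, 56.70, 19.79, 17.40), total = 180.58.
P(next = S3 | data) = α_{S3}/Σα = 0.1096.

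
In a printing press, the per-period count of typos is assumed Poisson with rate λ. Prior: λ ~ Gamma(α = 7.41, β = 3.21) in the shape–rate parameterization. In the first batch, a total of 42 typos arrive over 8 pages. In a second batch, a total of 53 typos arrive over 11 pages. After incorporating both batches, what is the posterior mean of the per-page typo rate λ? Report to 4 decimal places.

4.6110

With a Gamma(shape α, rate β) prior, the Poisson likelihood is conjugate: the posterior is Gamma(α + ΣXᵢ, β + n).
After batch 1: Gamma(α+S, β+n) = Gamma(7.41+42, 3.21+8) = Gamma(49.41, 11.21).
After batch 2: Gamma(α+S, β+n) = Gamma(49.41+53, 11.21+11) = Gamma(102.41, 22.21).
Posterior mean = α/β = 102.41/22.21 = 4.6110.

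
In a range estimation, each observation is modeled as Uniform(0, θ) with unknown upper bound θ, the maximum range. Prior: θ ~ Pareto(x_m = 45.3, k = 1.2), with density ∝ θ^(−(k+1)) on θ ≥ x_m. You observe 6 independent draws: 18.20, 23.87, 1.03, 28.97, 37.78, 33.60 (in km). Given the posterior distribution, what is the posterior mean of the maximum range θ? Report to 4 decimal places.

52.6065

A Pareto(scale x_m, shape k) prior on the upper bound θ of Uniform(0, θ) is conjugate: posterior is Pareto(max(x_m, max xᵢ), k + n).
Sample maximum = 37.78; prior scale x_m = 45.3 → posterior scale = max = 45.30.
Posterior shape = 1.2 + 6 = 7.2.
E[θ|data] = k·x_m/(k−1) = 7.2·45.30/6.2 = 52.6065.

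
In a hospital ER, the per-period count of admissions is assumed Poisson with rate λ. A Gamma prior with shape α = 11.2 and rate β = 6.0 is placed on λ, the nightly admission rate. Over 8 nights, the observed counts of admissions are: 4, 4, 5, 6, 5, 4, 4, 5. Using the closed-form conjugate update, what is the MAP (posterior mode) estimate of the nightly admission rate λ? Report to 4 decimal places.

With a Gamma(shape α, rate β) prior, the Poisson likelihood is conjugate: the posterior is Gamma(α + ΣXᵢ, β + n).
Sum of counts S = 37 over n = 8 nights.
Posterior: Gamma(α+S, β+n) = Gamma(11.2+37, 6.0+8) = Gamma(48.2, 14.0).
Mode of Gamma(α,β) for α≥1 is (α−1)/β = 47.2/14.0 = 3.3714.

3.3714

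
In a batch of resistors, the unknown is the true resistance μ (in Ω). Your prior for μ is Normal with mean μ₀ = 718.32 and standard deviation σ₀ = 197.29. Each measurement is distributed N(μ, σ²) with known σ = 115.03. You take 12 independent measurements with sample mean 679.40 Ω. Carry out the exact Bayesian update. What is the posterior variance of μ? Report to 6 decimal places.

1072.281766

For Normal data with known variance σ², a Normal(μ₀, σ₀²) prior on μ is conjugate. Posterior precision = 1/σ₀² + n/σ²; posterior mean is the precision-weighted average of μ₀ and x̄.
σ₀² = 197.29² = 38923.3441, σ² = 115.03² = 13231.9009; σ² + n·σ₀² = 13231.9009 + 12·38923.3441 = 480312.0301.
Posterior precision = 1/σ₀² + n/σ² = 1/38923.3441 + 12/13231.9009 = (σ² + n·σ₀²)/(σ₀²σ²) = 480312.0301/(38923.3441·13231.9009); posterior variance σₙ² = σ₀²σ²/(σ² + n·σ₀²) = 38923.3441·13231.9009/480312.0301 = 1072.281766.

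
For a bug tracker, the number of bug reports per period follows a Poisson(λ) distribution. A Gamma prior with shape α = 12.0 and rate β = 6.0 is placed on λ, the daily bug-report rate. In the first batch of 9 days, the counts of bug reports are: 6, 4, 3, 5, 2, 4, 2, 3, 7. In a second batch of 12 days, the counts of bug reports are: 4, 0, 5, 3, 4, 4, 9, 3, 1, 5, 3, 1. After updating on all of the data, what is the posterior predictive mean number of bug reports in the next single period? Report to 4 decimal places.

With a Gamma(shape α, rate β) prior, the Poisson likelihood is conjugate: the posterior is Gamma(α + ΣXᵢ, β + n).
Batch 1: sum of counts S = 36 over n = 9 days.
After batch 1: Gamma(α+S, β+n) = Gamma(12.0+36, 6.0+9) = Gamma(48.0, 15.0).
Batch 2: sum of counts S = 42 over n = 12 days.
After batch 2: Gamma(α+S, β+n) = Gamma(48.0+42, 15.0+12) = Gamma(90.0, 27.0).
The predictive distribution for one future period is NegBinom with mean α/β = 3.3333.

3.3333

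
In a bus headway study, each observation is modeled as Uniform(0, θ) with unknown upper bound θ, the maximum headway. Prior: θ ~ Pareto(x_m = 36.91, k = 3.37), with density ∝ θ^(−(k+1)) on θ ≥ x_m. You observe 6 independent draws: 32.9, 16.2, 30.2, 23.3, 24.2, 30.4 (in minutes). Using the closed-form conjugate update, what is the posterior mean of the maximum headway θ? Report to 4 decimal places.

41.3198

A Pareto(scale x_m, shape k) prior on the upper bound θ of Uniform(0, θ) is conjugate: posterior is Pareto(max(x_m, max xᵢ), k + n).
Sample maximum = 32.9; prior scale x_m = 36.91 → posterior scale = max = 36.91.
Posterior shape = 3.37 + 6 = 9.37.
E[θ|data] = k·x_m/(k−1) = 9.37·36.91/8.37 = 41.3198.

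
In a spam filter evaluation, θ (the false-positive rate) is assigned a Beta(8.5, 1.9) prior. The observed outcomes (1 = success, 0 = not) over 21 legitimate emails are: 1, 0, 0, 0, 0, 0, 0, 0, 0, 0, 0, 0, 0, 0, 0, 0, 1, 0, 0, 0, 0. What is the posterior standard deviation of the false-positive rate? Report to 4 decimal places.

The Beta prior is conjugate to a Binomial/Bernoulli likelihood; the update adds successes to α and failures to β.
Posterior: Beta(α+k, β+n−k) = Beta(8.5+2, 1.9+19) = Beta(10.5, 20.9).
Var = αβ/((α+β)²(α+β+1)) = 10.5·20.9/(31.4²·32.4) = 0.00686960; SD = √0.00686960 = 0.0829.

0.0829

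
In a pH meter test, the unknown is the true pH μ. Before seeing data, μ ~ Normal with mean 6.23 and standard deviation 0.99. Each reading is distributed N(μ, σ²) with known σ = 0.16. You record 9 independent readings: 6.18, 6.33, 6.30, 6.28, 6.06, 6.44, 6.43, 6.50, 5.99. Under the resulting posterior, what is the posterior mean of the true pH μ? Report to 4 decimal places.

6.2787

For Normal data with known variance σ², a Normal(μ₀, σ₀²) prior on μ is conjugate. Posterior precision = 1/σ₀² + n/σ²; posterior mean is the precision-weighted average of μ₀ and x̄.
Σxᵢ = 6.18 + 6.33 + 6.30 + 6.28 + 6.06 + 6.44 + 6.43 + 6.50 + 5.99 = 56.51, so n·x̄ = 56.51.
σ₀² = 0.99² = 0.9801, σ² = 0.16² = 0.0256; σ² + n·σ₀² = 0.0256 + 9·0.9801 = 8.8465.
Posterior mean = (μ₀/σ₀² + n·x̄/σ²)/(1/σ₀² + n/σ²) = (σ²·μ₀ + σ₀²·n·x̄)/(σ² + n·σ₀²) = (0.0256·6.23 + 0.9801·56.51)/8.8465 = 55.544939/8.8465 = 6.2787.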